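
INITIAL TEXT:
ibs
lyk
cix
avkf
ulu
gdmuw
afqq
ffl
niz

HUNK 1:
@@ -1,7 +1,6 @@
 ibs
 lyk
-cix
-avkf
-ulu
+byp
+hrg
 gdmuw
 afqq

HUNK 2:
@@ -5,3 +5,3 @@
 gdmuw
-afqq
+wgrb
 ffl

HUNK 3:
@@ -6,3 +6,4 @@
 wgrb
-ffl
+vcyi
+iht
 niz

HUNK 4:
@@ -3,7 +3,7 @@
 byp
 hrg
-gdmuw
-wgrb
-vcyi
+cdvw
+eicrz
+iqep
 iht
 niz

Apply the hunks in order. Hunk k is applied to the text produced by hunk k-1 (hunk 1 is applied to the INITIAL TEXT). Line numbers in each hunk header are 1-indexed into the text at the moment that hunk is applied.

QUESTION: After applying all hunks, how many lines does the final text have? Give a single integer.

Hunk 1: at line 1 remove [cix,avkf,ulu] add [byp,hrg] -> 8 lines: ibs lyk byp hrg gdmuw afqq ffl niz
Hunk 2: at line 5 remove [afqq] add [wgrb] -> 8 lines: ibs lyk byp hrg gdmuw wgrb ffl niz
Hunk 3: at line 6 remove [ffl] add [vcyi,iht] -> 9 lines: ibs lyk byp hrg gdmuw wgrb vcyi iht niz
Hunk 4: at line 3 remove [gdmuw,wgrb,vcyi] add [cdvw,eicrz,iqep] -> 9 lines: ibs lyk byp hrg cdvw eicrz iqep iht niz
Final line count: 9

Answer: 9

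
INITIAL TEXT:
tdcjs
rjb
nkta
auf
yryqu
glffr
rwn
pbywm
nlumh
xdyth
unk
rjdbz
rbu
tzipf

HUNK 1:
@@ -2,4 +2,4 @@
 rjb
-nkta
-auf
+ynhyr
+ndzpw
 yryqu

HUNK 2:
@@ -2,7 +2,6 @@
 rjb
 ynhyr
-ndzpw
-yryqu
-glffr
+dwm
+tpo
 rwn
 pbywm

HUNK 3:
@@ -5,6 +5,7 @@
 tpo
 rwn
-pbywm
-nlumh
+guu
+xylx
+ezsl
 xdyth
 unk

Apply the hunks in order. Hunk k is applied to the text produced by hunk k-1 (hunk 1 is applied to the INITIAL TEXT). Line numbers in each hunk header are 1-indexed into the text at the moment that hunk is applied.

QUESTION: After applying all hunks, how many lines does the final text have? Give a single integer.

Answer: 14

Derivation:
Hunk 1: at line 2 remove [nkta,auf] add [ynhyr,ndzpw] -> 14 lines: tdcjs rjb ynhyr ndzpw yryqu glffr rwn pbywm nlumh xdyth unk rjdbz rbu tzipf
Hunk 2: at line 2 remove [ndzpw,yryqu,glffr] add [dwm,tpo] -> 13 lines: tdcjs rjb ynhyr dwm tpo rwn pbywm nlumh xdyth unk rjdbz rbu tzipf
Hunk 3: at line 5 remove [pbywm,nlumh] add [guu,xylx,ezsl] -> 14 lines: tdcjs rjb ynhyr dwm tpo rwn guu xylx ezsl xdyth unk rjdbz rbu tzipf
Final line count: 14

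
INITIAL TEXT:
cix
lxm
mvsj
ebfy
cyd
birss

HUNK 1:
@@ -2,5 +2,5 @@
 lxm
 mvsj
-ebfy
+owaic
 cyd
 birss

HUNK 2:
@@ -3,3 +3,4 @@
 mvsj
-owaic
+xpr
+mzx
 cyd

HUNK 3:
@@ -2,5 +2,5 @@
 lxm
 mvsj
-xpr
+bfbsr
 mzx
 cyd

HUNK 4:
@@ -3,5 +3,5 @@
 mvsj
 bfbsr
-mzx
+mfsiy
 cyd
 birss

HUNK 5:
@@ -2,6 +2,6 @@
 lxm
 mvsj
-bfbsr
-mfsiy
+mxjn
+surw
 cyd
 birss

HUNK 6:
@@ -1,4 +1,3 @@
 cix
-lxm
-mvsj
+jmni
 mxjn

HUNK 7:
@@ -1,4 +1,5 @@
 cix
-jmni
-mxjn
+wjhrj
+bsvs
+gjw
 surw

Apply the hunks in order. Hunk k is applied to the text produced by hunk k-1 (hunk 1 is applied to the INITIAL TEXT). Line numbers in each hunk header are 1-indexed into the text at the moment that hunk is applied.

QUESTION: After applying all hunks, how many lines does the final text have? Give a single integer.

Hunk 1: at line 2 remove [ebfy] add [owaic] -> 6 lines: cix lxm mvsj owaic cyd birss
Hunk 2: at line 3 remove [owaic] add [xpr,mzx] -> 7 lines: cix lxm mvsj xpr mzx cyd birss
Hunk 3: at line 2 remove [xpr] add [bfbsr] -> 7 lines: cix lxm mvsj bfbsr mzx cyd birss
Hunk 4: at line 3 remove [mzx] add [mfsiy] -> 7 lines: cix lxm mvsj bfbsr mfsiy cyd birss
Hunk 5: at line 2 remove [bfbsr,mfsiy] add [mxjn,surw] -> 7 lines: cix lxm mvsj mxjn surw cyd birss
Hunk 6: at line 1 remove [lxm,mvsj] add [jmni] -> 6 lines: cix jmni mxjn surw cyd birss
Hunk 7: at line 1 remove [jmni,mxjn] add [wjhrj,bsvs,gjw] -> 7 lines: cix wjhrj bsvs gjw surw cyd birss
Final line count: 7

Answer: 7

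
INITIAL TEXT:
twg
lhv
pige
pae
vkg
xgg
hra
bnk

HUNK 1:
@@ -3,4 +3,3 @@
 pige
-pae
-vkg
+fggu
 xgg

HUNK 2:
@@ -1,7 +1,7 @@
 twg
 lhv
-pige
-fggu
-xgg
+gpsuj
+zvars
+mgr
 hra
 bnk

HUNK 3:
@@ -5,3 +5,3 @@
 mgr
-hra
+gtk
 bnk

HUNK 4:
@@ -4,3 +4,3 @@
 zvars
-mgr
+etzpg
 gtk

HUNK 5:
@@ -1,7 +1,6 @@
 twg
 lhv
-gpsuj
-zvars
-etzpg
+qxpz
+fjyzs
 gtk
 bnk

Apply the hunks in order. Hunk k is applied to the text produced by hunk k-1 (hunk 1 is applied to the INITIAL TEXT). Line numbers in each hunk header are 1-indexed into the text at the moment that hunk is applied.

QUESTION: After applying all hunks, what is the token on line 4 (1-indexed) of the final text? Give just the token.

Answer: fjyzs

Derivation:
Hunk 1: at line 3 remove [pae,vkg] add [fggu] -> 7 lines: twg lhv pige fggu xgg hra bnk
Hunk 2: at line 1 remove [pige,fggu,xgg] add [gpsuj,zvars,mgr] -> 7 lines: twg lhv gpsuj zvars mgr hra bnk
Hunk 3: at line 5 remove [hra] add [gtk] -> 7 lines: twg lhv gpsuj zvars mgr gtk bnk
Hunk 4: at line 4 remove [mgr] add [etzpg] -> 7 lines: twg lhv gpsuj zvars etzpg gtk bnk
Hunk 5: at line 1 remove [gpsuj,zvars,etzpg] add [qxpz,fjyzs] -> 6 lines: twg lhv qxpz fjyzs gtk bnk
Final line 4: fjyzs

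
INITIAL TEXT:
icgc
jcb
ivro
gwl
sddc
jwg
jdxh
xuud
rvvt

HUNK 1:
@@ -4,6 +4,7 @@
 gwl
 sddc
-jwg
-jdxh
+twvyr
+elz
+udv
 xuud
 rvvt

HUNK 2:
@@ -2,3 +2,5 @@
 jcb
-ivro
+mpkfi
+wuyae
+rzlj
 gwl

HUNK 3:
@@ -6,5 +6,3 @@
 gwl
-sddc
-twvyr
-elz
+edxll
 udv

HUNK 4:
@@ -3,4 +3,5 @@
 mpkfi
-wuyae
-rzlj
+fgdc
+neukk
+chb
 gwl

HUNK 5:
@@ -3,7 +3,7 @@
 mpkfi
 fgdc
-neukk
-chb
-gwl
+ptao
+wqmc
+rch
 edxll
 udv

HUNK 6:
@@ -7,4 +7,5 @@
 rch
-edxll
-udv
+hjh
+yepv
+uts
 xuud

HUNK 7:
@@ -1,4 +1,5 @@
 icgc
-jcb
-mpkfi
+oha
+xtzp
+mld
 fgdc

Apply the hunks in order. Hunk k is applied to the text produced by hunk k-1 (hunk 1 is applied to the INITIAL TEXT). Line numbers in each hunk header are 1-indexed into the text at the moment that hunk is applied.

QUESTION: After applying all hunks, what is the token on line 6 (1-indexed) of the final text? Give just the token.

Hunk 1: at line 4 remove [jwg,jdxh] add [twvyr,elz,udv] -> 10 lines: icgc jcb ivro gwl sddc twvyr elz udv xuud rvvt
Hunk 2: at line 2 remove [ivro] add [mpkfi,wuyae,rzlj] -> 12 lines: icgc jcb mpkfi wuyae rzlj gwl sddc twvyr elz udv xuud rvvt
Hunk 3: at line 6 remove [sddc,twvyr,elz] add [edxll] -> 10 lines: icgc jcb mpkfi wuyae rzlj gwl edxll udv xuud rvvt
Hunk 4: at line 3 remove [wuyae,rzlj] add [fgdc,neukk,chb] -> 11 lines: icgc jcb mpkfi fgdc neukk chb gwl edxll udv xuud rvvt
Hunk 5: at line 3 remove [neukk,chb,gwl] add [ptao,wqmc,rch] -> 11 lines: icgc jcb mpkfi fgdc ptao wqmc rch edxll udv xuud rvvt
Hunk 6: at line 7 remove [edxll,udv] add [hjh,yepv,uts] -> 12 lines: icgc jcb mpkfi fgdc ptao wqmc rch hjh yepv uts xuud rvvt
Hunk 7: at line 1 remove [jcb,mpkfi] add [oha,xtzp,mld] -> 13 lines: icgc oha xtzp mld fgdc ptao wqmc rch hjh yepv uts xuud rvvt
Final line 6: ptao

Answer: ptao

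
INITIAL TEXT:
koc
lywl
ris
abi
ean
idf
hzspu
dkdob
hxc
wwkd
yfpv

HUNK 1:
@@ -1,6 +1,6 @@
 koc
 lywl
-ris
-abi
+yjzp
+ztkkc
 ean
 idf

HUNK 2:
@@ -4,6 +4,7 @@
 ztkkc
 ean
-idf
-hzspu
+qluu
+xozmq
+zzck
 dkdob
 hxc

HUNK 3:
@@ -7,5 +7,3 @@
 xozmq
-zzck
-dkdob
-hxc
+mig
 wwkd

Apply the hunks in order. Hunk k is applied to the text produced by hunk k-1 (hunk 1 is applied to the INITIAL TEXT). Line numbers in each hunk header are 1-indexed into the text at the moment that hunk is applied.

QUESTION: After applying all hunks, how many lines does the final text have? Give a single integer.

Hunk 1: at line 1 remove [ris,abi] add [yjzp,ztkkc] -> 11 lines: koc lywl yjzp ztkkc ean idf hzspu dkdob hxc wwkd yfpv
Hunk 2: at line 4 remove [idf,hzspu] add [qluu,xozmq,zzck] -> 12 lines: koc lywl yjzp ztkkc ean qluu xozmq zzck dkdob hxc wwkd yfpv
Hunk 3: at line 7 remove [zzck,dkdob,hxc] add [mig] -> 10 lines: koc lywl yjzp ztkkc ean qluu xozmq mig wwkd yfpv
Final line count: 10

Answer: 10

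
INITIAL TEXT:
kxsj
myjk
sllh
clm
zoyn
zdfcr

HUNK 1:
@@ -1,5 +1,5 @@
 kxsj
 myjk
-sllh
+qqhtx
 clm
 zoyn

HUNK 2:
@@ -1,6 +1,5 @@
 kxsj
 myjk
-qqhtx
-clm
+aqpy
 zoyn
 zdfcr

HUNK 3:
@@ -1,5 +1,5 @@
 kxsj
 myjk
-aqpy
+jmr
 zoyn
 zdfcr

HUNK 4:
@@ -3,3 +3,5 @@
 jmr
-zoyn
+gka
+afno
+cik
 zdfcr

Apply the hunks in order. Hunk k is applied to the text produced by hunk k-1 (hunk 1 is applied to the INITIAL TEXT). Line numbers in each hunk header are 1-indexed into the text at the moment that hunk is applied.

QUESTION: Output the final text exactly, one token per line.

Answer: kxsj
myjk
jmr
gka
afno
cik
zdfcr

Derivation:
Hunk 1: at line 1 remove [sllh] add [qqhtx] -> 6 lines: kxsj myjk qqhtx clm zoyn zdfcr
Hunk 2: at line 1 remove [qqhtx,clm] add [aqpy] -> 5 lines: kxsj myjk aqpy zoyn zdfcr
Hunk 3: at line 1 remove [aqpy] add [jmr] -> 5 lines: kxsj myjk jmr zoyn zdfcr
Hunk 4: at line 3 remove [zoyn] add [gka,afno,cik] -> 7 lines: kxsj myjk jmr gka afno cik zdfcr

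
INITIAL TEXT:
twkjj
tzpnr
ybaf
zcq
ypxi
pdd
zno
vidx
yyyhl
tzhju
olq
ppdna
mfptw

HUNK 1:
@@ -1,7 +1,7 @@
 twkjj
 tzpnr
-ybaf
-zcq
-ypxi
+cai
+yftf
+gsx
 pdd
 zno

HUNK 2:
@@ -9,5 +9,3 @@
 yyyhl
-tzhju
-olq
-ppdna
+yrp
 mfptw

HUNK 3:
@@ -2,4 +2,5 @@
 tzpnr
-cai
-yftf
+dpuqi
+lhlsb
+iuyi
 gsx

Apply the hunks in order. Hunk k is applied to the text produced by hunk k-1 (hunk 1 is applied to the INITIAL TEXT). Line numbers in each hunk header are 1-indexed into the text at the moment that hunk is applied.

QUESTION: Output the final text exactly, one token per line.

Answer: twkjj
tzpnr
dpuqi
lhlsb
iuyi
gsx
pdd
zno
vidx
yyyhl
yrp
mfptw

Derivation:
Hunk 1: at line 1 remove [ybaf,zcq,ypxi] add [cai,yftf,gsx] -> 13 lines: twkjj tzpnr cai yftf gsx pdd zno vidx yyyhl tzhju olq ppdna mfptw
Hunk 2: at line 9 remove [tzhju,olq,ppdna] add [yrp] -> 11 lines: twkjj tzpnr cai yftf gsx pdd zno vidx yyyhl yrp mfptw
Hunk 3: at line 2 remove [cai,yftf] add [dpuqi,lhlsb,iuyi] -> 12 lines: twkjj tzpnr dpuqi lhlsb iuyi gsx pdd zno vidx yyyhl yrp mfptw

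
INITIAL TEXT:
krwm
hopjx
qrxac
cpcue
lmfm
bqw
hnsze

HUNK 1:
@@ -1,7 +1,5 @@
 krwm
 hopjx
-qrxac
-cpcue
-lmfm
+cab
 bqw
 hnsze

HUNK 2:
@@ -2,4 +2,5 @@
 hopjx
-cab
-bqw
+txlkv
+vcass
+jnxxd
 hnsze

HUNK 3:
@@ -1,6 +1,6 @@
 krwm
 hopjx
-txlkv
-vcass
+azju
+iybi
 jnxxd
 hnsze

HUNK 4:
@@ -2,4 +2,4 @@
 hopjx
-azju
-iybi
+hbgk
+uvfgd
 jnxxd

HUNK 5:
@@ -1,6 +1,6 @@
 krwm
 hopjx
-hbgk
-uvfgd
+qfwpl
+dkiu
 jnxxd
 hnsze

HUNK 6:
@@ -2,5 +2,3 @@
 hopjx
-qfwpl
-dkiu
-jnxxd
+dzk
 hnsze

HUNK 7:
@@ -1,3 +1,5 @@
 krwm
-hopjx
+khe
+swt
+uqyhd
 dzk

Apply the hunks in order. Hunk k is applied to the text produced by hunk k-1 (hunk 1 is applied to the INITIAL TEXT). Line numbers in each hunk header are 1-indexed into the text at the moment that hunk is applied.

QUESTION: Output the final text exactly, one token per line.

Hunk 1: at line 1 remove [qrxac,cpcue,lmfm] add [cab] -> 5 lines: krwm hopjx cab bqw hnsze
Hunk 2: at line 2 remove [cab,bqw] add [txlkv,vcass,jnxxd] -> 6 lines: krwm hopjx txlkv vcass jnxxd hnsze
Hunk 3: at line 1 remove [txlkv,vcass] add [azju,iybi] -> 6 lines: krwm hopjx azju iybi jnxxd hnsze
Hunk 4: at line 2 remove [azju,iybi] add [hbgk,uvfgd] -> 6 lines: krwm hopjx hbgk uvfgd jnxxd hnsze
Hunk 5: at line 1 remove [hbgk,uvfgd] add [qfwpl,dkiu] -> 6 lines: krwm hopjx qfwpl dkiu jnxxd hnsze
Hunk 6: at line 2 remove [qfwpl,dkiu,jnxxd] add [dzk] -> 4 lines: krwm hopjx dzk hnsze
Hunk 7: at line 1 remove [hopjx] add [khe,swt,uqyhd] -> 6 lines: krwm khe swt uqyhd dzk hnsze

Answer: krwm
khe
swt
uqyhd
dzk
hnsze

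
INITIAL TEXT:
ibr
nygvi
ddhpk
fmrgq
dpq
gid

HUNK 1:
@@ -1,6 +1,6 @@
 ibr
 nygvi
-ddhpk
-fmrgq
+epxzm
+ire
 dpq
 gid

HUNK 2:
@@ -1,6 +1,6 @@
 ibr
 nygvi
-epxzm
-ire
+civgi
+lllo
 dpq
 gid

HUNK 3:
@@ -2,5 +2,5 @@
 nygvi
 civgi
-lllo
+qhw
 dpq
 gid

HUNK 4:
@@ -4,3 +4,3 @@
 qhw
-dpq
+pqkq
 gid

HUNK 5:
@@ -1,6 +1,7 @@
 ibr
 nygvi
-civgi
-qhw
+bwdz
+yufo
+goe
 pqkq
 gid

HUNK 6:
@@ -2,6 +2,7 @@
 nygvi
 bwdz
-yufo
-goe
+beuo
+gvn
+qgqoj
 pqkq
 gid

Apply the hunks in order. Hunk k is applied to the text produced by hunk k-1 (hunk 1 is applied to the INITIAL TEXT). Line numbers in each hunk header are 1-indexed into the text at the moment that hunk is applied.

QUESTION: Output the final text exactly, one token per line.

Hunk 1: at line 1 remove [ddhpk,fmrgq] add [epxzm,ire] -> 6 lines: ibr nygvi epxzm ire dpq gid
Hunk 2: at line 1 remove [epxzm,ire] add [civgi,lllo] -> 6 lines: ibr nygvi civgi lllo dpq gid
Hunk 3: at line 2 remove [lllo] add [qhw] -> 6 lines: ibr nygvi civgi qhw dpq gid
Hunk 4: at line 4 remove [dpq] add [pqkq] -> 6 lines: ibr nygvi civgi qhw pqkq gid
Hunk 5: at line 1 remove [civgi,qhw] add [bwdz,yufo,goe] -> 7 lines: ibr nygvi bwdz yufo goe pqkq gid
Hunk 6: at line 2 remove [yufo,goe] add [beuo,gvn,qgqoj] -> 8 lines: ibr nygvi bwdz beuo gvn qgqoj pqkq gid

Answer: ibr
nygvi
bwdz
beuo
gvn
qgqoj
pqkq
gid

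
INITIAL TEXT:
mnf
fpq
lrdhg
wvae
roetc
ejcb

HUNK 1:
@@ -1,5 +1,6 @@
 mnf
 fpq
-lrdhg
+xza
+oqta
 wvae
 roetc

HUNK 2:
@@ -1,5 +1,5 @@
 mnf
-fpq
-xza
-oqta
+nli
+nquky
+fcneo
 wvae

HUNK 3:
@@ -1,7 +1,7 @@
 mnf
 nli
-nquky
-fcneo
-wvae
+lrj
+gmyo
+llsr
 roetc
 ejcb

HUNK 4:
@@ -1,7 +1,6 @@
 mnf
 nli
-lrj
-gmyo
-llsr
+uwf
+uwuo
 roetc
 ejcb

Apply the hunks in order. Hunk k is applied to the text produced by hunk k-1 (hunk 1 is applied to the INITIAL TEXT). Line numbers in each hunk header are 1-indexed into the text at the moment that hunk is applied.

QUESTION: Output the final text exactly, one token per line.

Hunk 1: at line 1 remove [lrdhg] add [xza,oqta] -> 7 lines: mnf fpq xza oqta wvae roetc ejcb
Hunk 2: at line 1 remove [fpq,xza,oqta] add [nli,nquky,fcneo] -> 7 lines: mnf nli nquky fcneo wvae roetc ejcb
Hunk 3: at line 1 remove [nquky,fcneo,wvae] add [lrj,gmyo,llsr] -> 7 lines: mnf nli lrj gmyo llsr roetc ejcb
Hunk 4: at line 1 remove [lrj,gmyo,llsr] add [uwf,uwuo] -> 6 lines: mnf nli uwf uwuo roetc ejcb

Answer: mnf
nli
uwf
uwuo
roetc
ejcb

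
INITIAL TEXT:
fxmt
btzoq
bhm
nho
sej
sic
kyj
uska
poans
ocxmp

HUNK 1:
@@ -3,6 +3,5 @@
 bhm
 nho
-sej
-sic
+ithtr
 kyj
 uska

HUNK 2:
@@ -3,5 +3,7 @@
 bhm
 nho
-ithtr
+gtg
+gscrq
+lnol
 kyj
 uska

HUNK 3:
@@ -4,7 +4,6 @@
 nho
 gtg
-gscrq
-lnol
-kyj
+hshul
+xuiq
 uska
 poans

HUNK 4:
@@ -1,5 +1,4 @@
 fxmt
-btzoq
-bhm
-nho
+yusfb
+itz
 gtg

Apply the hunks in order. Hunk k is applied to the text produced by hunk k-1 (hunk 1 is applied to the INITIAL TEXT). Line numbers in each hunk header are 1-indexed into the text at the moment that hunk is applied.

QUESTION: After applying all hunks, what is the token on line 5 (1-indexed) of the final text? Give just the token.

Hunk 1: at line 3 remove [sej,sic] add [ithtr] -> 9 lines: fxmt btzoq bhm nho ithtr kyj uska poans ocxmp
Hunk 2: at line 3 remove [ithtr] add [gtg,gscrq,lnol] -> 11 lines: fxmt btzoq bhm nho gtg gscrq lnol kyj uska poans ocxmp
Hunk 3: at line 4 remove [gscrq,lnol,kyj] add [hshul,xuiq] -> 10 lines: fxmt btzoq bhm nho gtg hshul xuiq uska poans ocxmp
Hunk 4: at line 1 remove [btzoq,bhm,nho] add [yusfb,itz] -> 9 lines: fxmt yusfb itz gtg hshul xuiq uska poans ocxmp
Final line 5: hshul

Answer: hshul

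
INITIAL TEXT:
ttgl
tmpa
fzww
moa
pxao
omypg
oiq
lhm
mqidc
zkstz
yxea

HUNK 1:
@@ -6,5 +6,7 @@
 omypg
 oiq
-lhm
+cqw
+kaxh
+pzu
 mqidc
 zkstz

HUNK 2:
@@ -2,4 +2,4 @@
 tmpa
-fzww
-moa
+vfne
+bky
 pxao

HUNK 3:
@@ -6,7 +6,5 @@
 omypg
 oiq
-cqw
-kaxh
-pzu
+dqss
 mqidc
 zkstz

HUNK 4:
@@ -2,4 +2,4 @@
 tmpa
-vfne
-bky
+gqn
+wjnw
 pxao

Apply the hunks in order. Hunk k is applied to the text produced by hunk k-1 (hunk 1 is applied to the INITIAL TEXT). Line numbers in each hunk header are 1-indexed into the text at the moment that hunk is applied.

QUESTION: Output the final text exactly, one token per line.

Hunk 1: at line 6 remove [lhm] add [cqw,kaxh,pzu] -> 13 lines: ttgl tmpa fzww moa pxao omypg oiq cqw kaxh pzu mqidc zkstz yxea
Hunk 2: at line 2 remove [fzww,moa] add [vfne,bky] -> 13 lines: ttgl tmpa vfne bky pxao omypg oiq cqw kaxh pzu mqidc zkstz yxea
Hunk 3: at line 6 remove [cqw,kaxh,pzu] add [dqss] -> 11 lines: ttgl tmpa vfne bky pxao omypg oiq dqss mqidc zkstz yxea
Hunk 4: at line 2 remove [vfne,bky] add [gqn,wjnw] -> 11 lines: ttgl tmpa gqn wjnw pxao omypg oiq dqss mqidc zkstz yxea

Answer: ttgl
tmpa
gqn
wjnw
pxao
omypg
oiq
dqss
mqidc
zkstz
yxea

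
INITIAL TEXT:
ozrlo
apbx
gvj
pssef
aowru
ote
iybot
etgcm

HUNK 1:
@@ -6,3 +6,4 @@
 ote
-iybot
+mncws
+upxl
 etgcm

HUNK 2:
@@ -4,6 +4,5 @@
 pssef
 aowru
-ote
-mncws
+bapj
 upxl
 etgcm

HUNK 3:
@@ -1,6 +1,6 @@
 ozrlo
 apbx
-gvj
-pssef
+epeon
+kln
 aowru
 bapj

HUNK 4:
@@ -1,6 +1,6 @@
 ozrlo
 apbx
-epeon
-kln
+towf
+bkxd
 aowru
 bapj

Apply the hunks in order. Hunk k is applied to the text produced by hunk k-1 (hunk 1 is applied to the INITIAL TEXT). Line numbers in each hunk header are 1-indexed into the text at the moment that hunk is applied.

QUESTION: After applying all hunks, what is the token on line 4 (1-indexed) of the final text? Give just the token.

Answer: bkxd

Derivation:
Hunk 1: at line 6 remove [iybot] add [mncws,upxl] -> 9 lines: ozrlo apbx gvj pssef aowru ote mncws upxl etgcm
Hunk 2: at line 4 remove [ote,mncws] add [bapj] -> 8 lines: ozrlo apbx gvj pssef aowru bapj upxl etgcm
Hunk 3: at line 1 remove [gvj,pssef] add [epeon,kln] -> 8 lines: ozrlo apbx epeon kln aowru bapj upxl etgcm
Hunk 4: at line 1 remove [epeon,kln] add [towf,bkxd] -> 8 lines: ozrlo apbx towf bkxd aowru bapj upxl etgcm
Final line 4: bkxd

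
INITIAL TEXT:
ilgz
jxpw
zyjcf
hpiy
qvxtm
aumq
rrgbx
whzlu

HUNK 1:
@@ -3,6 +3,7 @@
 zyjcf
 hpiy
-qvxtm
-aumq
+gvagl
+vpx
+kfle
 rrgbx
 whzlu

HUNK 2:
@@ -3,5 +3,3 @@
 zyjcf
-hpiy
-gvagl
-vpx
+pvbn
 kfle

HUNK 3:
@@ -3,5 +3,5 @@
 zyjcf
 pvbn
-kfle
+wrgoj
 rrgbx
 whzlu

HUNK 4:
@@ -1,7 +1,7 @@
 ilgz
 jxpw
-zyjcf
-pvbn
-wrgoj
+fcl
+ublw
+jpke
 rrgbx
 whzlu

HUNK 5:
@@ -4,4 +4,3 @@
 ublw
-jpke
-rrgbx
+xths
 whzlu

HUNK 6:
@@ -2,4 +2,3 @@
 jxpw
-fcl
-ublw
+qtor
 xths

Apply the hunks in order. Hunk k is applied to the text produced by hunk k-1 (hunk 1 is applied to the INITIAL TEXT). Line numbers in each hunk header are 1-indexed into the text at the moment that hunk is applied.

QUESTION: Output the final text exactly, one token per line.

Hunk 1: at line 3 remove [qvxtm,aumq] add [gvagl,vpx,kfle] -> 9 lines: ilgz jxpw zyjcf hpiy gvagl vpx kfle rrgbx whzlu
Hunk 2: at line 3 remove [hpiy,gvagl,vpx] add [pvbn] -> 7 lines: ilgz jxpw zyjcf pvbn kfle rrgbx whzlu
Hunk 3: at line 3 remove [kfle] add [wrgoj] -> 7 lines: ilgz jxpw zyjcf pvbn wrgoj rrgbx whzlu
Hunk 4: at line 1 remove [zyjcf,pvbn,wrgoj] add [fcl,ublw,jpke] -> 7 lines: ilgz jxpw fcl ublw jpke rrgbx whzlu
Hunk 5: at line 4 remove [jpke,rrgbx] add [xths] -> 6 lines: ilgz jxpw fcl ublw xths whzlu
Hunk 6: at line 2 remove [fcl,ublw] add [qtor] -> 5 lines: ilgz jxpw qtor xths whzlu

Answer: ilgz
jxpw
qtor
xths
whzlu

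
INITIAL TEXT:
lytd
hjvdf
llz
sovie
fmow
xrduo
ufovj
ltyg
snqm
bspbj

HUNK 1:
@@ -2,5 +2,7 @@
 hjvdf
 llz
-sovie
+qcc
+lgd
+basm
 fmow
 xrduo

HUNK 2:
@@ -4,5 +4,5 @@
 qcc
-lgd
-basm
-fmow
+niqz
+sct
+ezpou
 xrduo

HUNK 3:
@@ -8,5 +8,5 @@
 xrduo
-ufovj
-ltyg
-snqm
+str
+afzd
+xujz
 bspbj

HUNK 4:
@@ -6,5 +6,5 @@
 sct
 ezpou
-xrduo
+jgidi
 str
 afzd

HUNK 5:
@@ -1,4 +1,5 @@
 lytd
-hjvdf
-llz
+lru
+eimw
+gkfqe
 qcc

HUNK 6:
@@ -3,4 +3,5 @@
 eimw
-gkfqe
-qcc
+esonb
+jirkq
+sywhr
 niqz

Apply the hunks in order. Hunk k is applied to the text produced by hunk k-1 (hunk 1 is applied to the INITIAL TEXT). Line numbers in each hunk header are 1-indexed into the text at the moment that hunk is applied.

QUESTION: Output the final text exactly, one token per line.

Answer: lytd
lru
eimw
esonb
jirkq
sywhr
niqz
sct
ezpou
jgidi
str
afzd
xujz
bspbj

Derivation:
Hunk 1: at line 2 remove [sovie] add [qcc,lgd,basm] -> 12 lines: lytd hjvdf llz qcc lgd basm fmow xrduo ufovj ltyg snqm bspbj
Hunk 2: at line 4 remove [lgd,basm,fmow] add [niqz,sct,ezpou] -> 12 lines: lytd hjvdf llz qcc niqz sct ezpou xrduo ufovj ltyg snqm bspbj
Hunk 3: at line 8 remove [ufovj,ltyg,snqm] add [str,afzd,xujz] -> 12 lines: lytd hjvdf llz qcc niqz sct ezpou xrduo str afzd xujz bspbj
Hunk 4: at line 6 remove [xrduo] add [jgidi] -> 12 lines: lytd hjvdf llz qcc niqz sct ezpou jgidi str afzd xujz bspbj
Hunk 5: at line 1 remove [hjvdf,llz] add [lru,eimw,gkfqe] -> 13 lines: lytd lru eimw gkfqe qcc niqz sct ezpou jgidi str afzd xujz bspbj
Hunk 6: at line 3 remove [gkfqe,qcc] add [esonb,jirkq,sywhr] -> 14 lines: lytd lru eimw esonb jirkq sywhr niqz sct ezpou jgidi str afzd xujz bspbj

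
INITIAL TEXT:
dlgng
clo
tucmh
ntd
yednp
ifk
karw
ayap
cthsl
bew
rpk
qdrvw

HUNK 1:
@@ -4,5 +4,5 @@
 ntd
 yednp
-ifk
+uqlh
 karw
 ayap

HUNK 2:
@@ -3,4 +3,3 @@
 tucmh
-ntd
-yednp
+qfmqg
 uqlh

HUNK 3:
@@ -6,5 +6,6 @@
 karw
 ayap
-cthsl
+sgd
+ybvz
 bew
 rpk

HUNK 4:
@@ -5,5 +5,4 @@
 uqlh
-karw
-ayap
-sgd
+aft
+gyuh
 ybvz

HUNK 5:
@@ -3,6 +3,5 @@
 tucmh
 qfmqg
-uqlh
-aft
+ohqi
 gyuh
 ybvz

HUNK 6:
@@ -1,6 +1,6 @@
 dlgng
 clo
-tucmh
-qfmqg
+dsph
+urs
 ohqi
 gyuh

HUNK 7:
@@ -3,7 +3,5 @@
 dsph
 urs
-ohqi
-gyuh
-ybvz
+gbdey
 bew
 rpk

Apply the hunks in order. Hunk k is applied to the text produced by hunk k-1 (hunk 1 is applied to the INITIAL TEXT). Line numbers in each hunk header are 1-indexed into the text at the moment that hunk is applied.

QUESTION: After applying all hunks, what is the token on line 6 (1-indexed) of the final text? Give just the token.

Hunk 1: at line 4 remove [ifk] add [uqlh] -> 12 lines: dlgng clo tucmh ntd yednp uqlh karw ayap cthsl bew rpk qdrvw
Hunk 2: at line 3 remove [ntd,yednp] add [qfmqg] -> 11 lines: dlgng clo tucmh qfmqg uqlh karw ayap cthsl bew rpk qdrvw
Hunk 3: at line 6 remove [cthsl] add [sgd,ybvz] -> 12 lines: dlgng clo tucmh qfmqg uqlh karw ayap sgd ybvz bew rpk qdrvw
Hunk 4: at line 5 remove [karw,ayap,sgd] add [aft,gyuh] -> 11 lines: dlgng clo tucmh qfmqg uqlh aft gyuh ybvz bew rpk qdrvw
Hunk 5: at line 3 remove [uqlh,aft] add [ohqi] -> 10 lines: dlgng clo tucmh qfmqg ohqi gyuh ybvz bew rpk qdrvw
Hunk 6: at line 1 remove [tucmh,qfmqg] add [dsph,urs] -> 10 lines: dlgng clo dsph urs ohqi gyuh ybvz bew rpk qdrvw
Hunk 7: at line 3 remove [ohqi,gyuh,ybvz] add [gbdey] -> 8 lines: dlgng clo dsph urs gbdey bew rpk qdrvw
Final line 6: bew

Answer: bew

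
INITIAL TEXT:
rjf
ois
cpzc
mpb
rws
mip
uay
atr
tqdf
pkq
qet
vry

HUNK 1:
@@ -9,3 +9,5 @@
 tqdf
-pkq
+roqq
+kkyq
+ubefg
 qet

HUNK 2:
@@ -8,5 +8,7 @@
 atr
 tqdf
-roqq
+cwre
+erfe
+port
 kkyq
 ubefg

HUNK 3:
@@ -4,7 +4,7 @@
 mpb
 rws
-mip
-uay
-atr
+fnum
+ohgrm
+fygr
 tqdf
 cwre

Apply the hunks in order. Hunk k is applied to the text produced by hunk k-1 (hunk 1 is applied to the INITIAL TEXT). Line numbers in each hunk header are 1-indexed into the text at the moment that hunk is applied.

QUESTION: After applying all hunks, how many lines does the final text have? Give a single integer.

Hunk 1: at line 9 remove [pkq] add [roqq,kkyq,ubefg] -> 14 lines: rjf ois cpzc mpb rws mip uay atr tqdf roqq kkyq ubefg qet vry
Hunk 2: at line 8 remove [roqq] add [cwre,erfe,port] -> 16 lines: rjf ois cpzc mpb rws mip uay atr tqdf cwre erfe port kkyq ubefg qet vry
Hunk 3: at line 4 remove [mip,uay,atr] add [fnum,ohgrm,fygr] -> 16 lines: rjf ois cpzc mpb rws fnum ohgrm fygr tqdf cwre erfe port kkyq ubefg qet vry
Final line count: 16

Answer: 16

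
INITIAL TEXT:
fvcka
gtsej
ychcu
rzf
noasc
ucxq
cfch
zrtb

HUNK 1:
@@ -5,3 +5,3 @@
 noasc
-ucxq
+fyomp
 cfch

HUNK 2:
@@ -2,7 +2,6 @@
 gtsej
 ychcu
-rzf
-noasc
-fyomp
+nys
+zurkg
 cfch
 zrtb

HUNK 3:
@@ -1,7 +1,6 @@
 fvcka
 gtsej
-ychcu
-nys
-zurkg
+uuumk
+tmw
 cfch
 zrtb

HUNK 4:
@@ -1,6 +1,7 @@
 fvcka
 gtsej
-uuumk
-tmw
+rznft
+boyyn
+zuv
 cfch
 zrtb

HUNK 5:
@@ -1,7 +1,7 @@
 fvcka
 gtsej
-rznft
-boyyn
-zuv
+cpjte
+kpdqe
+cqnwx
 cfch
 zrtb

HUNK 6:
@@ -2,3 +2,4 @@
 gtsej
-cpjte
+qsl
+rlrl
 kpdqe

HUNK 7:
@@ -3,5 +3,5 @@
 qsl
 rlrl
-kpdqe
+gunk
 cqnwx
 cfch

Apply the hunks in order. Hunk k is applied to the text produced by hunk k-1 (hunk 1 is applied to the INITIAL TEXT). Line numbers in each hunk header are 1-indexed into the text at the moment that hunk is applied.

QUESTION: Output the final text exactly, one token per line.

Answer: fvcka
gtsej
qsl
rlrl
gunk
cqnwx
cfch
zrtb

Derivation:
Hunk 1: at line 5 remove [ucxq] add [fyomp] -> 8 lines: fvcka gtsej ychcu rzf noasc fyomp cfch zrtb
Hunk 2: at line 2 remove [rzf,noasc,fyomp] add [nys,zurkg] -> 7 lines: fvcka gtsej ychcu nys zurkg cfch zrtb
Hunk 3: at line 1 remove [ychcu,nys,zurkg] add [uuumk,tmw] -> 6 lines: fvcka gtsej uuumk tmw cfch zrtb
Hunk 4: at line 1 remove [uuumk,tmw] add [rznft,boyyn,zuv] -> 7 lines: fvcka gtsej rznft boyyn zuv cfch zrtb
Hunk 5: at line 1 remove [rznft,boyyn,zuv] add [cpjte,kpdqe,cqnwx] -> 7 lines: fvcka gtsej cpjte kpdqe cqnwx cfch zrtb
Hunk 6: at line 2 remove [cpjte] add [qsl,rlrl] -> 8 lines: fvcka gtsej qsl rlrl kpdqe cqnwx cfch zrtb
Hunk 7: at line 3 remove [kpdqe] add [gunk] -> 8 lines: fvcka gtsej qsl rlrl gunk cqnwx cfch zrtb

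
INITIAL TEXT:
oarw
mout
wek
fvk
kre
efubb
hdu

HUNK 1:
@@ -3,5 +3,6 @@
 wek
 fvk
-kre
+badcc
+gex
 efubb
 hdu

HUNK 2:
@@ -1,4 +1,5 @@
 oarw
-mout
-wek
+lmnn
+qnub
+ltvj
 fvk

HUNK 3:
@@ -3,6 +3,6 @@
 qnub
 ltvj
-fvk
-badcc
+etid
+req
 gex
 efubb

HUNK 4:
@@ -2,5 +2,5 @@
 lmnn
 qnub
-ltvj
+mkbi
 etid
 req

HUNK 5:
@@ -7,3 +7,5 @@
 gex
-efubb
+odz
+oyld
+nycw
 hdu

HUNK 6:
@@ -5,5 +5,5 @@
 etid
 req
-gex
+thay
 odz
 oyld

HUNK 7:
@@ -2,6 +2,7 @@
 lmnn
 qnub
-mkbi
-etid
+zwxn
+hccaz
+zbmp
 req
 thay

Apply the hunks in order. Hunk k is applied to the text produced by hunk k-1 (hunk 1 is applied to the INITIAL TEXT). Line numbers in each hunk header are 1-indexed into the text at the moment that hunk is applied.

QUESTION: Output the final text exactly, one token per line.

Hunk 1: at line 3 remove [kre] add [badcc,gex] -> 8 lines: oarw mout wek fvk badcc gex efubb hdu
Hunk 2: at line 1 remove [mout,wek] add [lmnn,qnub,ltvj] -> 9 lines: oarw lmnn qnub ltvj fvk badcc gex efubb hdu
Hunk 3: at line 3 remove [fvk,badcc] add [etid,req] -> 9 lines: oarw lmnn qnub ltvj etid req gex efubb hdu
Hunk 4: at line 2 remove [ltvj] add [mkbi] -> 9 lines: oarw lmnn qnub mkbi etid req gex efubb hdu
Hunk 5: at line 7 remove [efubb] add [odz,oyld,nycw] -> 11 lines: oarw lmnn qnub mkbi etid req gex odz oyld nycw hdu
Hunk 6: at line 5 remove [gex] add [thay] -> 11 lines: oarw lmnn qnub mkbi etid req thay odz oyld nycw hdu
Hunk 7: at line 2 remove [mkbi,etid] add [zwxn,hccaz,zbmp] -> 12 lines: oarw lmnn qnub zwxn hccaz zbmp req thay odz oyld nycw hdu

Answer: oarw
lmnn
qnub
zwxn
hccaz
zbmp
req
thay
odz
oyld
nycw
hdu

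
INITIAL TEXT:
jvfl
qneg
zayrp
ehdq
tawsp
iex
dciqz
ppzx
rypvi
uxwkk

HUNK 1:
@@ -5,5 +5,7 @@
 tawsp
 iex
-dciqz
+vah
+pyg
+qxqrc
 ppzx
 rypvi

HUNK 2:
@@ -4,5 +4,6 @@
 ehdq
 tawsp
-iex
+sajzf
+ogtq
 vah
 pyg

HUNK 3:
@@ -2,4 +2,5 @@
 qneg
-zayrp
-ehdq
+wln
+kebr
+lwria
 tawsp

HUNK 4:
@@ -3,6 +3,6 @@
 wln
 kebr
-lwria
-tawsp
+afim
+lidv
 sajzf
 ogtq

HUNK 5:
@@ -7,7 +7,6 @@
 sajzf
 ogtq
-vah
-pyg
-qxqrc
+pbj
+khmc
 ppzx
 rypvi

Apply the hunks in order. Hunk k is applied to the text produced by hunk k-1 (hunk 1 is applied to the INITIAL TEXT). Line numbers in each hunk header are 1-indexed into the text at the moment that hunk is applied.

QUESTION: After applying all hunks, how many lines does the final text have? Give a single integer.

Hunk 1: at line 5 remove [dciqz] add [vah,pyg,qxqrc] -> 12 lines: jvfl qneg zayrp ehdq tawsp iex vah pyg qxqrc ppzx rypvi uxwkk
Hunk 2: at line 4 remove [iex] add [sajzf,ogtq] -> 13 lines: jvfl qneg zayrp ehdq tawsp sajzf ogtq vah pyg qxqrc ppzx rypvi uxwkk
Hunk 3: at line 2 remove [zayrp,ehdq] add [wln,kebr,lwria] -> 14 lines: jvfl qneg wln kebr lwria tawsp sajzf ogtq vah pyg qxqrc ppzx rypvi uxwkk
Hunk 4: at line 3 remove [lwria,tawsp] add [afim,lidv] -> 14 lines: jvfl qneg wln kebr afim lidv sajzf ogtq vah pyg qxqrc ppzx rypvi uxwkk
Hunk 5: at line 7 remove [vah,pyg,qxqrc] add [pbj,khmc] -> 13 lines: jvfl qneg wln kebr afim lidv sajzf ogtq pbj khmc ppzx rypvi uxwkk
Final line count: 13

Answer: 13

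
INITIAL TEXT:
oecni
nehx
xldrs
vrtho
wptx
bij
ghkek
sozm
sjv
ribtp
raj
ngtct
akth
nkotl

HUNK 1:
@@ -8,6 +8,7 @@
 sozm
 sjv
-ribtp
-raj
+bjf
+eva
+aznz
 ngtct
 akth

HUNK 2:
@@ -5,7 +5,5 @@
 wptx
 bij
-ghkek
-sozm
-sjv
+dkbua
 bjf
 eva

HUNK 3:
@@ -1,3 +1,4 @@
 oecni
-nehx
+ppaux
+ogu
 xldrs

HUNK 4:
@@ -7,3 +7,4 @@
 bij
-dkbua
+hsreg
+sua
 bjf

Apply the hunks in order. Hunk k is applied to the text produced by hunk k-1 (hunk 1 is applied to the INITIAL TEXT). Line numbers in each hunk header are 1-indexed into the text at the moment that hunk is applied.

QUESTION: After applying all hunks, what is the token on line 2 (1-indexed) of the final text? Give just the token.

Hunk 1: at line 8 remove [ribtp,raj] add [bjf,eva,aznz] -> 15 lines: oecni nehx xldrs vrtho wptx bij ghkek sozm sjv bjf eva aznz ngtct akth nkotl
Hunk 2: at line 5 remove [ghkek,sozm,sjv] add [dkbua] -> 13 lines: oecni nehx xldrs vrtho wptx bij dkbua bjf eva aznz ngtct akth nkotl
Hunk 3: at line 1 remove [nehx] add [ppaux,ogu] -> 14 lines: oecni ppaux ogu xldrs vrtho wptx bij dkbua bjf eva aznz ngtct akth nkotl
Hunk 4: at line 7 remove [dkbua] add [hsreg,sua] -> 15 lines: oecni ppaux ogu xldrs vrtho wptx bij hsreg sua bjf eva aznz ngtct akth nkotl
Final line 2: ppaux

Answer: ppaux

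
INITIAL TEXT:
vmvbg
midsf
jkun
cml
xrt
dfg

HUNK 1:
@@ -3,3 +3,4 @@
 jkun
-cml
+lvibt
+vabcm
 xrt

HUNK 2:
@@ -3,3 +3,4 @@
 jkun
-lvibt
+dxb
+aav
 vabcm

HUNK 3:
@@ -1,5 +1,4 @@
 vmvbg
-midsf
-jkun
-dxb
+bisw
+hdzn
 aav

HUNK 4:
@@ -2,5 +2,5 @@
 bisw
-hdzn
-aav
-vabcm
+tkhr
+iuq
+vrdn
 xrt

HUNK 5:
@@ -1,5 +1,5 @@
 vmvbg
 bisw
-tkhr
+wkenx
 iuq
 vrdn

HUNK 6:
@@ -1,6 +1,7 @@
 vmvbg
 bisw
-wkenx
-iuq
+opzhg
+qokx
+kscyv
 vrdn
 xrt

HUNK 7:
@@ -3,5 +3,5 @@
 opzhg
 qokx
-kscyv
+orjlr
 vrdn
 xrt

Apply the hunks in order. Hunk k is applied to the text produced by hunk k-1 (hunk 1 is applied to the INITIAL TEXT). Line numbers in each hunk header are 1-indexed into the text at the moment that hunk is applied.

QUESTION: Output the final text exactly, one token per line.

Answer: vmvbg
bisw
opzhg
qokx
orjlr
vrdn
xrt
dfg

Derivation:
Hunk 1: at line 3 remove [cml] add [lvibt,vabcm] -> 7 lines: vmvbg midsf jkun lvibt vabcm xrt dfg
Hunk 2: at line 3 remove [lvibt] add [dxb,aav] -> 8 lines: vmvbg midsf jkun dxb aav vabcm xrt dfg
Hunk 3: at line 1 remove [midsf,jkun,dxb] add [bisw,hdzn] -> 7 lines: vmvbg bisw hdzn aav vabcm xrt dfg
Hunk 4: at line 2 remove [hdzn,aav,vabcm] add [tkhr,iuq,vrdn] -> 7 lines: vmvbg bisw tkhr iuq vrdn xrt dfg
Hunk 5: at line 1 remove [tkhr] add [wkenx] -> 7 lines: vmvbg bisw wkenx iuq vrdn xrt dfg
Hunk 6: at line 1 remove [wkenx,iuq] add [opzhg,qokx,kscyv] -> 8 lines: vmvbg bisw opzhg qokx kscyv vrdn xrt dfg
Hunk 7: at line 3 remove [kscyv] add [orjlr] -> 8 lines: vmvbg bisw opzhg qokx orjlr vrdn xrt dfg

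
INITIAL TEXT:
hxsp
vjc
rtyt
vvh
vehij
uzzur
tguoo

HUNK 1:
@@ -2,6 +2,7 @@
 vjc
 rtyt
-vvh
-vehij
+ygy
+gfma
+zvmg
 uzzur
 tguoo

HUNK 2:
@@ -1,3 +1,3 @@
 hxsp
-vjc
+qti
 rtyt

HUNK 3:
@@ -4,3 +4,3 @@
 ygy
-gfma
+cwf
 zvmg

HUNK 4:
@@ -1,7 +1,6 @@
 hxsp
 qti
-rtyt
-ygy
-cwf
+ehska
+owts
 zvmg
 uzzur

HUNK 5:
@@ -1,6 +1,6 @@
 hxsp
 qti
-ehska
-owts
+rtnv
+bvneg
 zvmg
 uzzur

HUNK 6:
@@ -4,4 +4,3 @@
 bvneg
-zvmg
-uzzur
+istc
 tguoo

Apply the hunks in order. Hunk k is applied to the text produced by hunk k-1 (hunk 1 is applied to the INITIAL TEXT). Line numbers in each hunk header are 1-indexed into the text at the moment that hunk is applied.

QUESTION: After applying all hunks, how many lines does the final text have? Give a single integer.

Hunk 1: at line 2 remove [vvh,vehij] add [ygy,gfma,zvmg] -> 8 lines: hxsp vjc rtyt ygy gfma zvmg uzzur tguoo
Hunk 2: at line 1 remove [vjc] add [qti] -> 8 lines: hxsp qti rtyt ygy gfma zvmg uzzur tguoo
Hunk 3: at line 4 remove [gfma] add [cwf] -> 8 lines: hxsp qti rtyt ygy cwf zvmg uzzur tguoo
Hunk 4: at line 1 remove [rtyt,ygy,cwf] add [ehska,owts] -> 7 lines: hxsp qti ehska owts zvmg uzzur tguoo
Hunk 5: at line 1 remove [ehska,owts] add [rtnv,bvneg] -> 7 lines: hxsp qti rtnv bvneg zvmg uzzur tguoo
Hunk 6: at line 4 remove [zvmg,uzzur] add [istc] -> 6 lines: hxsp qti rtnv bvneg istc tguoo
Final line count: 6

Answer: 6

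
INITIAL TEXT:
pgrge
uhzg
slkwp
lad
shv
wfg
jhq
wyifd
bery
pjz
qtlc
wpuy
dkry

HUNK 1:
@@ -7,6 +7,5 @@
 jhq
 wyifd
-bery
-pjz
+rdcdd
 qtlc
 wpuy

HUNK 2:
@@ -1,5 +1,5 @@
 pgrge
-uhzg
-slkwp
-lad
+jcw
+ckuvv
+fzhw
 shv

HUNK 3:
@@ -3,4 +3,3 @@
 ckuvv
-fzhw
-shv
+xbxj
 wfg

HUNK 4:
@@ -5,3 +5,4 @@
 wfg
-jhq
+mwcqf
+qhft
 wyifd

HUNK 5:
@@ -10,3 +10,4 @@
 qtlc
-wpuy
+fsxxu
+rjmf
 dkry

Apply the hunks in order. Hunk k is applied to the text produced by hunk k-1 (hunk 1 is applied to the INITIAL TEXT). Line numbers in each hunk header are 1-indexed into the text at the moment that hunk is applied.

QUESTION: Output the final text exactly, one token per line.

Hunk 1: at line 7 remove [bery,pjz] add [rdcdd] -> 12 lines: pgrge uhzg slkwp lad shv wfg jhq wyifd rdcdd qtlc wpuy dkry
Hunk 2: at line 1 remove [uhzg,slkwp,lad] add [jcw,ckuvv,fzhw] -> 12 lines: pgrge jcw ckuvv fzhw shv wfg jhq wyifd rdcdd qtlc wpuy dkry
Hunk 3: at line 3 remove [fzhw,shv] add [xbxj] -> 11 lines: pgrge jcw ckuvv xbxj wfg jhq wyifd rdcdd qtlc wpuy dkry
Hunk 4: at line 5 remove [jhq] add [mwcqf,qhft] -> 12 lines: pgrge jcw ckuvv xbxj wfg mwcqf qhft wyifd rdcdd qtlc wpuy dkry
Hunk 5: at line 10 remove [wpuy] add [fsxxu,rjmf] -> 13 lines: pgrge jcw ckuvv xbxj wfg mwcqf qhft wyifd rdcdd qtlc fsxxu rjmf dkry

Answer: pgrge
jcw
ckuvv
xbxj
wfg
mwcqf
qhft
wyifd
rdcdd
qtlc
fsxxu
rjmf
dkry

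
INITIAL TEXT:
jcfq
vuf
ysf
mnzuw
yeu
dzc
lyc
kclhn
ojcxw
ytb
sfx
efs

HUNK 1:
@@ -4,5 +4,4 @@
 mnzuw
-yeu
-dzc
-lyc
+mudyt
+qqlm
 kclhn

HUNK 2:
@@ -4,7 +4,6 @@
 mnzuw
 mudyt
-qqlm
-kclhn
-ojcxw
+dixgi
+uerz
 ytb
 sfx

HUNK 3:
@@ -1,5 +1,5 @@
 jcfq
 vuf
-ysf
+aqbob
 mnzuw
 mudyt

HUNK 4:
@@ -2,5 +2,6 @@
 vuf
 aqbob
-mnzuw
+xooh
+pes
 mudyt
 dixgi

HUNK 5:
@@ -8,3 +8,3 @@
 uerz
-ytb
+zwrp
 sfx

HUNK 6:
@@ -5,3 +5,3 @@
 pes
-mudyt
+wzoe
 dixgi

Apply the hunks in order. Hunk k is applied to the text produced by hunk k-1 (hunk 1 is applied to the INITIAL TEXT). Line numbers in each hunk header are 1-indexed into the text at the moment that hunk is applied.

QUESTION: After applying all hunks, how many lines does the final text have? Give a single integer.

Answer: 11

Derivation:
Hunk 1: at line 4 remove [yeu,dzc,lyc] add [mudyt,qqlm] -> 11 lines: jcfq vuf ysf mnzuw mudyt qqlm kclhn ojcxw ytb sfx efs
Hunk 2: at line 4 remove [qqlm,kclhn,ojcxw] add [dixgi,uerz] -> 10 lines: jcfq vuf ysf mnzuw mudyt dixgi uerz ytb sfx efs
Hunk 3: at line 1 remove [ysf] add [aqbob] -> 10 lines: jcfq vuf aqbob mnzuw mudyt dixgi uerz ytb sfx efs
Hunk 4: at line 2 remove [mnzuw] add [xooh,pes] -> 11 lines: jcfq vuf aqbob xooh pes mudyt dixgi uerz ytb sfx efs
Hunk 5: at line 8 remove [ytb] add [zwrp] -> 11 lines: jcfq vuf aqbob xooh pes mudyt dixgi uerz zwrp sfx efs
Hunk 6: at line 5 remove [mudyt] add [wzoe] -> 11 lines: jcfq vuf aqbob xooh pes wzoe dixgi uerz zwrp sfx efs
Final line count: 11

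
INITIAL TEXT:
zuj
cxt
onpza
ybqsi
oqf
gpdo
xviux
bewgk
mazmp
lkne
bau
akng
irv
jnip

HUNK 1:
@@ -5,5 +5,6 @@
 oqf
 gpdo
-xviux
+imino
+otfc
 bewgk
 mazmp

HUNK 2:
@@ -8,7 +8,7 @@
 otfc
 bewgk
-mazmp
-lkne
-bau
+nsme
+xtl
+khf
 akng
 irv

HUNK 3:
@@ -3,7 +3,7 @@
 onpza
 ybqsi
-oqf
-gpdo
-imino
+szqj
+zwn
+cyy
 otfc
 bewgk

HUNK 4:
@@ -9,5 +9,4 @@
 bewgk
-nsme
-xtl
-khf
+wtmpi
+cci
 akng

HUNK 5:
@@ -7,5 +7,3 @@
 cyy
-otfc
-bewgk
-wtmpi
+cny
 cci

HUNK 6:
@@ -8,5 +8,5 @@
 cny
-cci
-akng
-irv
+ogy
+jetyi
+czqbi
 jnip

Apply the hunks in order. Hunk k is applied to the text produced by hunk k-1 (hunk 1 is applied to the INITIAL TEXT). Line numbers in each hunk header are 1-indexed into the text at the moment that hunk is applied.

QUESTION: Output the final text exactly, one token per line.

Answer: zuj
cxt
onpza
ybqsi
szqj
zwn
cyy
cny
ogy
jetyi
czqbi
jnip

Derivation:
Hunk 1: at line 5 remove [xviux] add [imino,otfc] -> 15 lines: zuj cxt onpza ybqsi oqf gpdo imino otfc bewgk mazmp lkne bau akng irv jnip
Hunk 2: at line 8 remove [mazmp,lkne,bau] add [nsme,xtl,khf] -> 15 lines: zuj cxt onpza ybqsi oqf gpdo imino otfc bewgk nsme xtl khf akng irv jnip
Hunk 3: at line 3 remove [oqf,gpdo,imino] add [szqj,zwn,cyy] -> 15 lines: zuj cxt onpza ybqsi szqj zwn cyy otfc bewgk nsme xtl khf akng irv jnip
Hunk 4: at line 9 remove [nsme,xtl,khf] add [wtmpi,cci] -> 14 lines: zuj cxt onpza ybqsi szqj zwn cyy otfc bewgk wtmpi cci akng irv jnip
Hunk 5: at line 7 remove [otfc,bewgk,wtmpi] add [cny] -> 12 lines: zuj cxt onpza ybqsi szqj zwn cyy cny cci akng irv jnip
Hunk 6: at line 8 remove [cci,akng,irv] add [ogy,jetyi,czqbi] -> 12 lines: zuj cxt onpza ybqsi szqj zwn cyy cny ogy jetyi czqbi jnip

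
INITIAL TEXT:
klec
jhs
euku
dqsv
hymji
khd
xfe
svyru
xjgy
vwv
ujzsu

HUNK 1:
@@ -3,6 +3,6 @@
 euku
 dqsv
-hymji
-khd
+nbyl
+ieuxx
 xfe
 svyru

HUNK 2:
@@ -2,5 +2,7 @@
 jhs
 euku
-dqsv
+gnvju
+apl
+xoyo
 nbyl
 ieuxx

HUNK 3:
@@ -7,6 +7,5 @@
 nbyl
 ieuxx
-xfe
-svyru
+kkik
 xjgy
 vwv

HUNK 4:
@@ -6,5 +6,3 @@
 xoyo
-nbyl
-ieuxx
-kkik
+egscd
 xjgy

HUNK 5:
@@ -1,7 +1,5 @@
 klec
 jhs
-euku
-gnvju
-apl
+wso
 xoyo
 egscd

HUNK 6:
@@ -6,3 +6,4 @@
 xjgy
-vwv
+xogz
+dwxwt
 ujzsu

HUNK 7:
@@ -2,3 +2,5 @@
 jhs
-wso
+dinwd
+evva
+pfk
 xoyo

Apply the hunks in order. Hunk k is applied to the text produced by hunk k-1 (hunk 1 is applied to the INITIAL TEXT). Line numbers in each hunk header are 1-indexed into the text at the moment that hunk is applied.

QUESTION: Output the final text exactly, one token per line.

Hunk 1: at line 3 remove [hymji,khd] add [nbyl,ieuxx] -> 11 lines: klec jhs euku dqsv nbyl ieuxx xfe svyru xjgy vwv ujzsu
Hunk 2: at line 2 remove [dqsv] add [gnvju,apl,xoyo] -> 13 lines: klec jhs euku gnvju apl xoyo nbyl ieuxx xfe svyru xjgy vwv ujzsu
Hunk 3: at line 7 remove [xfe,svyru] add [kkik] -> 12 lines: klec jhs euku gnvju apl xoyo nbyl ieuxx kkik xjgy vwv ujzsu
Hunk 4: at line 6 remove [nbyl,ieuxx,kkik] add [egscd] -> 10 lines: klec jhs euku gnvju apl xoyo egscd xjgy vwv ujzsu
Hunk 5: at line 1 remove [euku,gnvju,apl] add [wso] -> 8 lines: klec jhs wso xoyo egscd xjgy vwv ujzsu
Hunk 6: at line 6 remove [vwv] add [xogz,dwxwt] -> 9 lines: klec jhs wso xoyo egscd xjgy xogz dwxwt ujzsu
Hunk 7: at line 2 remove [wso] add [dinwd,evva,pfk] -> 11 lines: klec jhs dinwd evva pfk xoyo egscd xjgy xogz dwxwt ujzsu

Answer: klec
jhs
dinwd
evva
pfk
xoyo
egscd
xjgy
xogz
dwxwt
ujzsu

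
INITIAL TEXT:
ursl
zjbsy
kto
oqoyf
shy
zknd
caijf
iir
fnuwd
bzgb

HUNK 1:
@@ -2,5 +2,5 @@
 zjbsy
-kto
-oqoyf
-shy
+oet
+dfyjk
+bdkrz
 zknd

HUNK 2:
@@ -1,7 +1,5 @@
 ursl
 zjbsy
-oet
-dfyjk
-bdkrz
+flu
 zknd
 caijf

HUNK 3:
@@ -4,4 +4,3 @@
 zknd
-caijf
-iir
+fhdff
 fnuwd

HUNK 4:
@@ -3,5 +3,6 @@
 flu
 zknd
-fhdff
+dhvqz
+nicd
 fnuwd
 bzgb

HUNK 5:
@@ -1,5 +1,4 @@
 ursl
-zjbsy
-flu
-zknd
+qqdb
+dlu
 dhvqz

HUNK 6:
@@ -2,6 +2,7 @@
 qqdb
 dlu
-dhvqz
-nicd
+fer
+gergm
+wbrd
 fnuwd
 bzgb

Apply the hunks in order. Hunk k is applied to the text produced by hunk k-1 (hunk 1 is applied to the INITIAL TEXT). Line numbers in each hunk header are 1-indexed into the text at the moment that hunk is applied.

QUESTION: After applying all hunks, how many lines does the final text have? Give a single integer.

Hunk 1: at line 2 remove [kto,oqoyf,shy] add [oet,dfyjk,bdkrz] -> 10 lines: ursl zjbsy oet dfyjk bdkrz zknd caijf iir fnuwd bzgb
Hunk 2: at line 1 remove [oet,dfyjk,bdkrz] add [flu] -> 8 lines: ursl zjbsy flu zknd caijf iir fnuwd bzgb
Hunk 3: at line 4 remove [caijf,iir] add [fhdff] -> 7 lines: ursl zjbsy flu zknd fhdff fnuwd bzgb
Hunk 4: at line 3 remove [fhdff] add [dhvqz,nicd] -> 8 lines: ursl zjbsy flu zknd dhvqz nicd fnuwd bzgb
Hunk 5: at line 1 remove [zjbsy,flu,zknd] add [qqdb,dlu] -> 7 lines: ursl qqdb dlu dhvqz nicd fnuwd bzgb
Hunk 6: at line 2 remove [dhvqz,nicd] add [fer,gergm,wbrd] -> 8 lines: ursl qqdb dlu fer gergm wbrd fnuwd bzgb
Final line count: 8

Answer: 8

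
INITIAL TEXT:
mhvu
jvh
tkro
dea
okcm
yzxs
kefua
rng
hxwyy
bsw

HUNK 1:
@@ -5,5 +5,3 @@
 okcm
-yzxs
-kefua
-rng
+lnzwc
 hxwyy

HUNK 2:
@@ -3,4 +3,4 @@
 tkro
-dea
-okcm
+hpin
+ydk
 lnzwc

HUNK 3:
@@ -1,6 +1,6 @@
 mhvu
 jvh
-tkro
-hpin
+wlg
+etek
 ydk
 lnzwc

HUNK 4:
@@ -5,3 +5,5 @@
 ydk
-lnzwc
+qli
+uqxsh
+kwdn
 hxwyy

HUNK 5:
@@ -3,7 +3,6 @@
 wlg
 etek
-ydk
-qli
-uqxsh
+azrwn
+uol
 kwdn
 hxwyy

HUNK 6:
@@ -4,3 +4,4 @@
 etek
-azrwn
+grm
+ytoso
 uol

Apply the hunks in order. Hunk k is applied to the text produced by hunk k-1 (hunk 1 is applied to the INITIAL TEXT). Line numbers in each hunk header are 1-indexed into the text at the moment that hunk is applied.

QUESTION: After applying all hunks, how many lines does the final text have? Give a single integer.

Answer: 10

Derivation:
Hunk 1: at line 5 remove [yzxs,kefua,rng] add [lnzwc] -> 8 lines: mhvu jvh tkro dea okcm lnzwc hxwyy bsw
Hunk 2: at line 3 remove [dea,okcm] add [hpin,ydk] -> 8 lines: mhvu jvh tkro hpin ydk lnzwc hxwyy bsw
Hunk 3: at line 1 remove [tkro,hpin] add [wlg,etek] -> 8 lines: mhvu jvh wlg etek ydk lnzwc hxwyy bsw
Hunk 4: at line 5 remove [lnzwc] add [qli,uqxsh,kwdn] -> 10 lines: mhvu jvh wlg etek ydk qli uqxsh kwdn hxwyy bsw
Hunk 5: at line 3 remove [ydk,qli,uqxsh] add [azrwn,uol] -> 9 lines: mhvu jvh wlg etek azrwn uol kwdn hxwyy bsw
Hunk 6: at line 4 remove [azrwn] add [grm,ytoso] -> 10 lines: mhvu jvh wlg etek grm ytoso uol kwdn hxwyy bsw
Final line count: 10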